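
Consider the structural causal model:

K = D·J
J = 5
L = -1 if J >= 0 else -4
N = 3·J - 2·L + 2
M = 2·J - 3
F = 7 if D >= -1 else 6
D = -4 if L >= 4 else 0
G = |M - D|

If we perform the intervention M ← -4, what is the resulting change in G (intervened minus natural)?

Under do(M=-4), the mechanism M = 2·J - 3 is discarded; M is fixed at -4.
L = -1 if J >= 0 else -4  [with J=5]  = -1
D = -4 if L >= 4 else 0  [with L=-1]  = 0
G = |M - D|  [with M=-4, D=0]  = 4
Without intervention: M = 2·J - 3  [with J=5]  = 7; L = -1 if J >= 0 else -4  [with J=5]  = -1; D = -4 if L >= 4 else 0  [with L=-1]  = 0; G = |M - D|  [with M=7, D=0]  = 7.
Change = 4 − 7 = -3.

-3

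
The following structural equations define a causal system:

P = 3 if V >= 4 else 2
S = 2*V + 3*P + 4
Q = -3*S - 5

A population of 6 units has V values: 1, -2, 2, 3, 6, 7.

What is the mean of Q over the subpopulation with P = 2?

E[Q|P=2] averages over only the 4 units with P=2 (V = 1, -2, 2, 3): Q = -41, -23, -47, -53, mean -41.

-41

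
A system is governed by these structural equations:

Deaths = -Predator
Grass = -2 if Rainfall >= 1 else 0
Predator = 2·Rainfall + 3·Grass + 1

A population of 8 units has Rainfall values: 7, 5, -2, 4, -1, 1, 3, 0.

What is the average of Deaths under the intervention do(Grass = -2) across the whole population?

Under do(Grass=-2), Grass's equation is replaced by Grass=-2 for every unit. Per-unit Deaths: -9, -5, 9, -3, 7, 3, -1, 5. Mean = 0.75.

0.75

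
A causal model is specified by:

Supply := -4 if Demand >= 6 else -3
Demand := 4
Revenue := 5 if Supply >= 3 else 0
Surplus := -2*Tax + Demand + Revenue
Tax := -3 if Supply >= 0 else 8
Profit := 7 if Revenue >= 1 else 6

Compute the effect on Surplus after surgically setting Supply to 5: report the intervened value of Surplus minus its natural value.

Under do(Supply=5), the mechanism Supply := -4 if Demand >= 6 else -3 is discarded; Supply is fixed at 5.
Revenue = 5 if Supply >= 3 else 0  [with Supply=5]  = 5
Tax = -3 if Supply >= 0 else 8  [with Supply=5]  = -3
Surplus = -2*Tax + Demand + Revenue  [with Tax=-3, Demand=4, Revenue=5]  = 15
Without intervention: Supply = -4 if Demand >= 6 else -3  [with Demand=4]  = -3; Revenue = 5 if Supply >= 3 else 0  [with Supply=-3]  = 0; Tax = -3 if Supply >= 0 else 8  [with Supply=-3]  = 8; Surplus = -2*Tax + Demand + Revenue  [with Tax=8, Demand=4, Revenue=0]  = -12.
Change = 15 − (-12) = 27.

27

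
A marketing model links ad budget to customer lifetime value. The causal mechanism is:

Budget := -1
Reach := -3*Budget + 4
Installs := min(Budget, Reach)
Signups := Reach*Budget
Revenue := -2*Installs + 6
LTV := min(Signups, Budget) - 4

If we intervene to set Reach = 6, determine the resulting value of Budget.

-1

Under do(Reach=6), the mechanism Reach := -3*Budget + 4 is discarded; Reach is fixed at 6.
Budget is not downstream of the intervention, so its value is determined by the original equations.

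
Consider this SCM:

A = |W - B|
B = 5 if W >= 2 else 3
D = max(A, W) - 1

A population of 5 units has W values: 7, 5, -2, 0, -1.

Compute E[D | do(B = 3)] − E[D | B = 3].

Under do(B=3), B's equation is replaced by B=3 for every unit. Per-unit D: 6, 4, 4, 2, 3. Mean = 3.8.
Observing B=3 restricts to units where B's equation naturally yields 3: W ∈ {-2, 0, -1}. In that subpopulation D = 4, 2, 3, mean 3.
Difference = 3.8 − 3 = 0.8.

0.8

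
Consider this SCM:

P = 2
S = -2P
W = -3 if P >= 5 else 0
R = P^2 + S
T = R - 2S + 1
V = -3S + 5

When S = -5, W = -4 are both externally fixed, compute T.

10

Under do(S = -5, W = -4), each intervened variable's structural equation is replaced by its fixed value.
R = P^2 + S  [with P=2, S=-5]  = -1
T = R - 2S + 1  [with R=-1, S=-5]  = 10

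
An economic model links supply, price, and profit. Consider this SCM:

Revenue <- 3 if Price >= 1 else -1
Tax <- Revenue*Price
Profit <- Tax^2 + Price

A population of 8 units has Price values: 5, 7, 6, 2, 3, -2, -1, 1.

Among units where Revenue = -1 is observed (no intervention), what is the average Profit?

E[Profit|Revenue=-1] averages over only the 2 units with Revenue=-1 (Price = -2, -1): Profit = 2, 0, mean 1.

1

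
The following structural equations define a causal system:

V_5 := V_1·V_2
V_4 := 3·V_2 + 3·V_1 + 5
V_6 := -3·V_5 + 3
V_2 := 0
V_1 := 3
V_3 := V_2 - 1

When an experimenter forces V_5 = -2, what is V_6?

9

The intervention breaks the incoming arrows to V_5: V_5 := V_1·V_2 no longer applies, and V_5 = -2.
V_6 = -3·V_5 + 3  [with V_5=-2]  = 9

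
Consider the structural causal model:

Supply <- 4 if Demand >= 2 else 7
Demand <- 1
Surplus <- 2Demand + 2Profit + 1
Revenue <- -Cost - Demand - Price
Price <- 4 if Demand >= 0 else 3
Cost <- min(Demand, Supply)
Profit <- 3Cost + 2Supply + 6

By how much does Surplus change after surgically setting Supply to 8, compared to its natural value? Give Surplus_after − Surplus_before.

The intervention breaks the incoming arrows to Supply: Supply <- 4 if Demand >= 2 else 7 no longer applies, and Supply = 8.
Cost = min(Demand, Supply)  [with Demand=1, Supply=8]  = 1
Profit = 3Cost + 2Supply + 6  [with Cost=1, Supply=8]  = 25
Surplus = 2Demand + 2Profit + 1  [with Demand=1, Profit=25]  = 53
Without intervention: Supply = 4 if Demand >= 2 else 7  [with Demand=1]  = 7; Cost = min(Demand, Supply)  [with Demand=1, Supply=7]  = 1; Profit = 3Cost + 2Supply + 6  [with Cost=1, Supply=7]  = 23; Surplus = 2Demand + 2Profit + 1  [with Demand=1, Profit=23]  = 49.
Change = 53 − 49 = 4.

4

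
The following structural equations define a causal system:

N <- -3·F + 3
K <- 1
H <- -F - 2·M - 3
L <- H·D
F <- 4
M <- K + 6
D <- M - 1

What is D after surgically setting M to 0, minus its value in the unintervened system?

Intervening sets M = 0 and removes its equation (M <- K + 6).
D = M - 1  [with M=0]  = -1
Without intervention: M = K + 6  [with K=1]  = 7; D = M - 1  [with M=7]  = 6.
Change = -1 − 6 = -7.

-7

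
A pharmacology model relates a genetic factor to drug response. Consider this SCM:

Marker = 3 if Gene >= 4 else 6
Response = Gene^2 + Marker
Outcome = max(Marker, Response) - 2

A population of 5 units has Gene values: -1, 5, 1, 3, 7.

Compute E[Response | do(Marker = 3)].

The intervention sets Marker=3 in all 5 units regardless of Gene. Recomputing Response per unit gives 4, 28, 4, 12, 52; average 20.

20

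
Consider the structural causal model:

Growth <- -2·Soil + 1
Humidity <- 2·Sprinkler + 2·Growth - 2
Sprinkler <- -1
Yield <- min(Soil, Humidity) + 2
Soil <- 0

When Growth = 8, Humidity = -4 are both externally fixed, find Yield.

Setting Growth = 8, Humidity = -4 by intervention discards those variables' equations.
Yield = min(Soil, Humidity) + 2  [with Soil=0, Humidity=-4]  = -2

-2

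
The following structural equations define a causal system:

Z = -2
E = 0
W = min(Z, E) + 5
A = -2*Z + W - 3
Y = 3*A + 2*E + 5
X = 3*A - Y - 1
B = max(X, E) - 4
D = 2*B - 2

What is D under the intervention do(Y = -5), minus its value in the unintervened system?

32

do(Y=-5) replaces the equation Y = 3*A + 2*E + 5 with the constant Y = -5.
W = min(Z, E) + 5  [with Z=-2, E=0]  = 3
A = -2*Z + W - 3  [with Z=-2, W=3]  = 4
X = 3*A - Y - 1  [with A=4, Y=-5]  = 16
B = max(X, E) - 4  [with X=16, E=0]  = 12
D = 2*B - 2  [with B=12]  = 22
Without intervention: W = min(Z, E) + 5  [with Z=-2, E=0]  = 3; A = -2*Z + W - 3  [with Z=-2, W=3]  = 4; Y = 3*A + 2*E + 5  [with A=4, E=0]  = 17; X = 3*A - Y - 1  [with A=4, Y=17]  = -6; B = max(X, E) - 4  [with X=-6, E=0]  = -4; D = 2*B - 2  [with B=-4]  = -10.
Change = 22 − (-10) = 32.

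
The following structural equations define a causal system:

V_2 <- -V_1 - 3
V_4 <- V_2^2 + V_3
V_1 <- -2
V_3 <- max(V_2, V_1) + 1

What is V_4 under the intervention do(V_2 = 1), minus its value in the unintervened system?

Under do(V_2=1), the mechanism V_2 <- -V_1 - 3 is discarded; V_2 is fixed at 1.
V_3 = max(V_2, V_1) + 1  [with V_2=1, V_1=-2]  = 2
V_4 = V_2^2 + V_3  [with V_2=1, V_3=2]  = 3
Without intervention: V_2 = -V_1 - 3  [with V_1=-2]  = -1; V_3 = max(V_2, V_1) + 1  [with V_2=-1, V_1=-2]  = 0; V_4 = V_2^2 + V_3  [with V_2=-1, V_3=0]  = 1.
Change = 3 − 1 = 2.

2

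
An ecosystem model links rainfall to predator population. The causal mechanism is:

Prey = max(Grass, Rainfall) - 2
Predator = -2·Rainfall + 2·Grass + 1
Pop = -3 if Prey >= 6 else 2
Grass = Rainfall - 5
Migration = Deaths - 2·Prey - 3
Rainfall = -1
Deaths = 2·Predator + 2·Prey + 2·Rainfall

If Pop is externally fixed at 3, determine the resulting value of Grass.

Under do(Pop=3), the mechanism Pop = -3 if Prey >= 6 else 2 is discarded; Pop is fixed at 3.
Grass is not downstream of the intervention, so its value is determined by the original equations.
Grass = Rainfall - 5  [with Rainfall=-1]  = -6

-6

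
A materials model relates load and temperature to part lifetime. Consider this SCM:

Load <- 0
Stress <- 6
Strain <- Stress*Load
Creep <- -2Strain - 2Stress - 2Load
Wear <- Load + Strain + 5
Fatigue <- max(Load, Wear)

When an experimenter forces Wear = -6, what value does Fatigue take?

The intervention breaks the incoming arrows to Wear: Wear <- Load + Strain + 5 no longer applies, and Wear = -6.
Fatigue = max(Load, Wear)  [with Load=0, Wear=-6]  = 0

0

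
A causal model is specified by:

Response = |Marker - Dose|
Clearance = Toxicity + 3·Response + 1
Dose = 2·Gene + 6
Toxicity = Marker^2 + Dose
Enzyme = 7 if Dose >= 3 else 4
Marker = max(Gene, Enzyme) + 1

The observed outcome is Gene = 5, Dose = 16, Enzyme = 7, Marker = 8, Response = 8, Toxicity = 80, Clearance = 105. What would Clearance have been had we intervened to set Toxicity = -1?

24

Intervening sets Toxicity = -1 and removes its equation (Toxicity = Marker^2 + Dose).
Dose = 2·Gene + 6  [with Gene=5]  = 16
Enzyme = 7 if Dose >= 3 else 4  [with Dose=16]  = 7
Marker = max(Gene, Enzyme) + 1  [with Gene=5, Enzyme=7]  = 8
Response = |Marker - Dose|  [with Marker=8, Dose=16]  = 8
Clearance = Toxicity + 3·Response + 1  [with Toxicity=-1, Response=8]  = 24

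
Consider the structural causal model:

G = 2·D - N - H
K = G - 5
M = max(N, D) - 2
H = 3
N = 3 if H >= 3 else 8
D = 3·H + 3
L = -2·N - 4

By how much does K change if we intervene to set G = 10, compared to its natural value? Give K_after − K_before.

Under do(G=10), the mechanism G = 2·D - N - H is discarded; G is fixed at 10.
K = G - 5  [with G=10]  = 5
Without intervention: D = 3·H + 3  [with H=3]  = 12; N = 3 if H >= 3 else 8  [with H=3]  = 3; G = 2·D - N - H  [with D=12, N=3, H=3]  = 18; K = G - 5  [with G=18]  = 13.
Change = 5 − 13 = -8.

-8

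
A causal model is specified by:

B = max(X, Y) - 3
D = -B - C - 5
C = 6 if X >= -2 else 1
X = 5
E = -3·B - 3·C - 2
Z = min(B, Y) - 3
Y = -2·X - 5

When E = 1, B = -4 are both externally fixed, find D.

-7

Setting E = 1, B = -4 by intervention discards those variables' equations.
C = 6 if X >= -2 else 1  [with X=5]  = 6
D = -B - C - 5  [with B=-4, C=6]  = -7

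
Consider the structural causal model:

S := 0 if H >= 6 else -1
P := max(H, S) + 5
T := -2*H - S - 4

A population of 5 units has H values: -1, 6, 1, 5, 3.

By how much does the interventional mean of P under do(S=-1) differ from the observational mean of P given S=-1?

0.8

Under do(S=-1), S's equation is replaced by S=-1 for every unit. Per-unit P: 4, 11, 6, 10, 8. Mean = 7.8.
E[P|S=-1] averages over only the 4 units with S=-1 (H = -1, 1, 5, 3): P = 4, 6, 10, 8, mean 7.
Difference = 7.8 − 7 = 0.8.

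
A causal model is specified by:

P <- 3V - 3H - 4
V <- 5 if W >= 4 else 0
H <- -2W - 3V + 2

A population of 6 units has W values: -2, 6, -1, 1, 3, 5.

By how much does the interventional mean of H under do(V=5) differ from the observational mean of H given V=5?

7

do(V=5) breaks V's dependence on W. With V=5 fixed, H across the units is -9, -25, -11, -15, -19, -23, mean -17.
E[H|V=5] averages over only the 2 units with V=5 (W = 6, 5): H = -25, -23, mean -24.
Difference = -17 − (-24) = 7.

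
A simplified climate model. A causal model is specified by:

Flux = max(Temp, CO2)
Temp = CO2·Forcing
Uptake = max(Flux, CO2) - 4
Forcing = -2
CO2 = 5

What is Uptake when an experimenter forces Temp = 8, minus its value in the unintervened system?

3

do(Temp=8) replaces the equation Temp = CO2·Forcing with the constant Temp = 8.
Flux = max(Temp, CO2)  [with Temp=8, CO2=5]  = 8
Uptake = max(Flux, CO2) - 4  [with Flux=8, CO2=5]  = 4
Without intervention: Temp = CO2·Forcing  [with CO2=5, Forcing=-2]  = -10; Flux = max(Temp, CO2)  [with Temp=-10, CO2=5]  = 5; Uptake = max(Flux, CO2) - 4  [with Flux=5, CO2=5]  = 1.
Change = 4 − 1 = 3.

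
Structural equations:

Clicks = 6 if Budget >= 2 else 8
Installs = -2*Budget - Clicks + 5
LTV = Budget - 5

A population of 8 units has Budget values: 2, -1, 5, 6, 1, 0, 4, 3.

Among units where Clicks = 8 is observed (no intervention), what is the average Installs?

E[Installs|Clicks=8] averages over only the 3 units with Clicks=8 (Budget = -1, 1, 0): Installs = -1, -5, -3, mean -3.

-3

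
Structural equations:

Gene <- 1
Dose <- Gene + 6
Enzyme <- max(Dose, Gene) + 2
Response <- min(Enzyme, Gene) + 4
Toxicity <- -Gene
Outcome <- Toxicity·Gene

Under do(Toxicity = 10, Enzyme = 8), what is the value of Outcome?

The joint intervention fixes Toxicity = 10, Enzyme = 8, removing each variable's own equation.
Outcome = Toxicity·Gene  [with Toxicity=10, Gene=1]  = 10

10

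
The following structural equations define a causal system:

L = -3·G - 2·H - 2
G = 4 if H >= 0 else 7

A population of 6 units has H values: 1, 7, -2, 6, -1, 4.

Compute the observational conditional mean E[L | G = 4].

-23

Observing G=4 restricts to units where G's equation naturally yields 4: H ∈ {1, 7, 6, 4}. In that subpopulation L = -16, -28, -26, -22, mean -23.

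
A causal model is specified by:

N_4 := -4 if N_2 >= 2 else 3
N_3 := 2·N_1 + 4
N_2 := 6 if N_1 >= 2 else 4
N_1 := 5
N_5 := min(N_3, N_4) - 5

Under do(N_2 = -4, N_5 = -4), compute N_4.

The joint intervention fixes N_2 = -4, N_5 = -4, removing each variable's own equation.
N_4 = -4 if N_2 >= 2 else 3  [with N_2=-4]  = 3

3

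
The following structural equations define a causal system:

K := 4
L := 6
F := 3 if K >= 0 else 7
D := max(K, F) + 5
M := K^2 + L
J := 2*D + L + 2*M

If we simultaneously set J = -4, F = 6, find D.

11

Under do(J = -4, F = 6), each intervened variable's structural equation is replaced by its fixed value.
D = max(K, F) + 5  [with K=4, F=6]  = 11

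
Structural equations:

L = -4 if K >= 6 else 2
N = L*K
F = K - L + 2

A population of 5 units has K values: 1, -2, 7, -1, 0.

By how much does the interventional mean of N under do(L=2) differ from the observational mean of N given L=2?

3

The intervention sets L=2 in all 5 units regardless of K. Recomputing N per unit gives 2, -4, 14, -2, 0; average 2.
Conditioning on L=2 selects the 4 unit(s) with K ∈ {1, -2, -1, 0}. Their N values: 2, -4, -2, 0. Mean = -1.
Difference = 2 − (-1) = 3.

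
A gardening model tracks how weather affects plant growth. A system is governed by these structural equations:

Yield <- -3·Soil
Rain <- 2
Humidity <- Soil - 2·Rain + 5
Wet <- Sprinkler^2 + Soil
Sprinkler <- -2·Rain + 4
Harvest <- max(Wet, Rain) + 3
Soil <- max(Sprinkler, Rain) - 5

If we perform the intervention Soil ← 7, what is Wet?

The intervention breaks the incoming arrows to Soil: Soil <- max(Sprinkler, Rain) - 5 no longer applies, and Soil = 7.
Sprinkler = -2·Rain + 4  [with Rain=2]  = 0
Wet = Sprinkler^2 + Soil  [with Sprinkler=0, Soil=7]  = 7

7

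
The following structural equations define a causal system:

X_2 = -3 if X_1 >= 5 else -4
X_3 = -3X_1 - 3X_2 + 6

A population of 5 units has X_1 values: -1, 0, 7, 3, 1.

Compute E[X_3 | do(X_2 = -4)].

Every unit gets X_2=-4 under the intervention. X_3 values become 21, 18, -3, 9, 15; E[X_3|do(X_2=-4)] = 12.

12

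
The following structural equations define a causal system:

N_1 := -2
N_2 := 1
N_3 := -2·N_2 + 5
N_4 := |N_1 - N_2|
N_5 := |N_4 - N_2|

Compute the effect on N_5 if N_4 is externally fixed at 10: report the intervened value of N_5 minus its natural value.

7

Intervening sets N_4 = 10 and removes its equation (N_4 := |N_1 - N_2|).
N_5 = |N_4 - N_2|  [with N_4=10, N_2=1]  = 9
Without intervention: N_4 = |N_1 - N_2|  [with N_1=-2, N_2=1]  = 3; N_5 = |N_4 - N_2|  [with N_4=3, N_2=1]  = 2.
Change = 9 − 2 = 7.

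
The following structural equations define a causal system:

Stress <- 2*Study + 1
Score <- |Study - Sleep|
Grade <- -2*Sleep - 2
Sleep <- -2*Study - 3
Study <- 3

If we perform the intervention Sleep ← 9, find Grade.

do(Sleep=9) replaces the equation Sleep <- -2*Study - 3 with the constant Sleep = 9.
Grade = -2*Sleep - 2  [with Sleep=9]  = -20

-20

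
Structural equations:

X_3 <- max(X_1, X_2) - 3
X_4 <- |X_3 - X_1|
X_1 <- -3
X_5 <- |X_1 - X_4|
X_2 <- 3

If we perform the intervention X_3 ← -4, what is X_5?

do(X_3=-4) replaces the equation X_3 <- max(X_1, X_2) - 3 with the constant X_3 = -4.
X_4 = |X_3 - X_1|  [with X_3=-4, X_1=-3]  = 1
X_5 = |X_1 - X_4|  [with X_1=-3, X_4=1]  = 4

4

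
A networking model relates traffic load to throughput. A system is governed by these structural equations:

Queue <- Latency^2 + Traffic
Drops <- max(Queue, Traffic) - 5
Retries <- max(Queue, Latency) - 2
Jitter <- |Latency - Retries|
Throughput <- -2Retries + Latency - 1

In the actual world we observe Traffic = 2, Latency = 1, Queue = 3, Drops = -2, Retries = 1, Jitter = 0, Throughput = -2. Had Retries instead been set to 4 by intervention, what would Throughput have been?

-8

Under do(Retries=4), the mechanism Retries <- max(Queue, Latency) - 2 is discarded; Retries is fixed at 4.
Throughput = -2Retries + Latency - 1  [with Retries=4, Latency=1]  = -8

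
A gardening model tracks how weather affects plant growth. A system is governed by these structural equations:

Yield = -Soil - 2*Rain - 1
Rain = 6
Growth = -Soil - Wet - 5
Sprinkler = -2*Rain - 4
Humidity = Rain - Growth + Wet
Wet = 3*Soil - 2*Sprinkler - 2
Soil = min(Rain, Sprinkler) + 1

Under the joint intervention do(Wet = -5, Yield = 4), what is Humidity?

-14

The joint intervention fixes Wet = -5, Yield = 4, removing each variable's own equation.
Sprinkler = -2*Rain - 4  [with Rain=6]  = -16
Soil = min(Rain, Sprinkler) + 1  [with Rain=6, Sprinkler=-16]  = -15
Growth = -Soil - Wet - 5  [with Soil=-15, Wet=-5]  = 15
Humidity = Rain - Growth + Wet  [with Rain=6, Growth=15, Wet=-5]  = -14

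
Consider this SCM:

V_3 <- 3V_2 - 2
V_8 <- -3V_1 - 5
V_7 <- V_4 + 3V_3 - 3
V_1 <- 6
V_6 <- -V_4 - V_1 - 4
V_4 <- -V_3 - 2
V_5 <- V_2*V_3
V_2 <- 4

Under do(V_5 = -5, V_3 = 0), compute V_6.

-8

The joint intervention fixes V_5 = -5, V_3 = 0, removing each variable's own equation.
V_4 = -V_3 - 2  [with V_3=0]  = -2
V_6 = -V_4 - V_1 - 4  [with V_4=-2, V_1=6]  = -8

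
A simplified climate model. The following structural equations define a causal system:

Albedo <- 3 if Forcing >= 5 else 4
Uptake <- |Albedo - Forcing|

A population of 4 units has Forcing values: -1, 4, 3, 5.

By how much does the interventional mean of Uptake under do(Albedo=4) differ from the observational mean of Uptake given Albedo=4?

The intervention sets Albedo=4 in all 4 units regardless of Forcing. Recomputing Uptake per unit gives 5, 0, 1, 1; average 1.75.
Observing Albedo=4 restricts to units where Albedo's equation naturally yields 4: Forcing ∈ {-1, 4, 3}. In that subpopulation Uptake = 5, 0, 1, mean 2.
Difference = 1.75 − 2 = -0.25.

-0.25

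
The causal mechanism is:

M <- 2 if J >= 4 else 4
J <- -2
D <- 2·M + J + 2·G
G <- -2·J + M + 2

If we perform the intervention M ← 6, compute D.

Under do(M=6), the mechanism M <- 2 if J >= 4 else 4 is discarded; M is fixed at 6.
G = -2·J + M + 2  [with J=-2, M=6]  = 12
D = 2·M + J + 2·G  [with M=6, J=-2, G=12]  = 34

34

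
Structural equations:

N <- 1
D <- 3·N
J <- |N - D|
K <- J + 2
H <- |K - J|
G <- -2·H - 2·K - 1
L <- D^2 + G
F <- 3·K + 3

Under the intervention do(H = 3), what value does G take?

-15

The intervention breaks the incoming arrows to H: H <- |K - J| no longer applies, and H = 3.
D = 3·N  [with N=1]  = 3
J = |N - D|  [with N=1, D=3]  = 2
K = J + 2  [with J=2]  = 4
G = -2·H - 2·K - 1  [with H=3, K=4]  = -15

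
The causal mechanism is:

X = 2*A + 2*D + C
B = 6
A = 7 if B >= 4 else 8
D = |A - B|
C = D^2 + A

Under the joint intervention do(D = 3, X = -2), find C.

16

The joint intervention fixes D = 3, X = -2, removing each variable's own equation.
A = 7 if B >= 4 else 8  [with B=6]  = 7
C = D^2 + A  [with D=3, A=7]  = 16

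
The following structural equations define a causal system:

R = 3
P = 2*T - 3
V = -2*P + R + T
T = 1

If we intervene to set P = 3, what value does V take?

-2

The intervention breaks the incoming arrows to P: P = 2*T - 3 no longer applies, and P = 3.
V = -2*P + R + T  [with P=3, R=3, T=1]  = -2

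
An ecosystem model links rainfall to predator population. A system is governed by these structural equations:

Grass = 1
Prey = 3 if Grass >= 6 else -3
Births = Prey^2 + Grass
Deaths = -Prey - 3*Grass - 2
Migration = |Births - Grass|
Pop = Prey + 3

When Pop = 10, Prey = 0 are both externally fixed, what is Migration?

0

The joint intervention fixes Pop = 10, Prey = 0, removing each variable's own equation.
Births = Prey^2 + Grass  [with Prey=0, Grass=1]  = 1
Migration = |Births - Grass|  [with Births=1, Grass=1]  = 0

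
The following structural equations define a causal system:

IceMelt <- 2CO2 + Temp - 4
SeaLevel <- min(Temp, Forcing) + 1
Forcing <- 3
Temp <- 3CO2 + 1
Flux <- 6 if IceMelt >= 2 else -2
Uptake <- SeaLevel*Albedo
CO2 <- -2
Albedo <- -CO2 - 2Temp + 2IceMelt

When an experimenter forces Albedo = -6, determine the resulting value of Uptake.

24

do(Albedo=-6) replaces the equation Albedo <- -CO2 - 2Temp + 2IceMelt with the constant Albedo = -6.
Temp = 3CO2 + 1  [with CO2=-2]  = -5
SeaLevel = min(Temp, Forcing) + 1  [with Temp=-5, Forcing=3]  = -4
Uptake = SeaLevel*Albedo  [with SeaLevel=-4, Albedo=-6]  = 24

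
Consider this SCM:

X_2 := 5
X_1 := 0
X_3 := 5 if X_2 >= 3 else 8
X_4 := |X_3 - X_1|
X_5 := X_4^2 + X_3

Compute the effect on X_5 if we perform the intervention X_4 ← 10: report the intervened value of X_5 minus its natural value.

Intervening sets X_4 = 10 and removes its equation (X_4 := |X_3 - X_1|).
X_3 = 5 if X_2 >= 3 else 8  [with X_2=5]  = 5
X_5 = X_4^2 + X_3  [with X_4=10, X_3=5]  = 105
Without intervention: X_3 = 5 if X_2 >= 3 else 8  [with X_2=5]  = 5; X_4 = |X_3 - X_1|  [with X_3=5, X_1=0]  = 5; X_5 = X_4^2 + X_3  [with X_4=5, X_3=5]  = 30.
Change = 105 − 30 = 75.

75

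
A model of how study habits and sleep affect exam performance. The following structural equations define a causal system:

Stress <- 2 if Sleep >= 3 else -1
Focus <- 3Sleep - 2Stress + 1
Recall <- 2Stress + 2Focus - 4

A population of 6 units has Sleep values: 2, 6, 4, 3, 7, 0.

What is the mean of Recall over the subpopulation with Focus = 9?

15

Observing Focus=9 restricts to units where Focus's equation naturally yields 9: Sleep ∈ {2, 4}. In that subpopulation Recall = 12, 18, mean 15.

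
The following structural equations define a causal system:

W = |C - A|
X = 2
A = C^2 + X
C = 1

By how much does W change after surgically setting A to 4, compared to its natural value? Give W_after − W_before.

1

The intervention breaks the incoming arrows to A: A = C^2 + X no longer applies, and A = 4.
W = |C - A|  [with C=1, A=4]  = 3
Without intervention: A = C^2 + X  [with C=1, X=2]  = 3; W = |C - A|  [with C=1, A=3]  = 2.
Change = 3 − 2 = 1.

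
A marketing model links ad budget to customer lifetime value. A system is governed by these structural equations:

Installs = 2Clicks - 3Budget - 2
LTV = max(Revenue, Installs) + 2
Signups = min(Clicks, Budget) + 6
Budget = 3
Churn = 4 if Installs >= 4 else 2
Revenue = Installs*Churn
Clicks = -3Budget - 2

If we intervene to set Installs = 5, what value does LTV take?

22

The intervention breaks the incoming arrows to Installs: Installs = 2Clicks - 3Budget - 2 no longer applies, and Installs = 5.
Churn = 4 if Installs >= 4 else 2  [with Installs=5]  = 4
Revenue = Installs*Churn  [with Installs=5, Churn=4]  = 20
LTV = max(Revenue, Installs) + 2  [with Revenue=20, Installs=5]  = 22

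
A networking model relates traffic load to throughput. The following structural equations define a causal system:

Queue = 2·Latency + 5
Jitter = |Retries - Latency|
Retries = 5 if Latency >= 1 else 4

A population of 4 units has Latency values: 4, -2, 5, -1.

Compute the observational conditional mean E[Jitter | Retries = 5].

Conditioning on Retries=5 selects the 2 unit(s) with Latency ∈ {4, 5}. Their Jitter values: 1, 0. Mean = 0.5.

0.5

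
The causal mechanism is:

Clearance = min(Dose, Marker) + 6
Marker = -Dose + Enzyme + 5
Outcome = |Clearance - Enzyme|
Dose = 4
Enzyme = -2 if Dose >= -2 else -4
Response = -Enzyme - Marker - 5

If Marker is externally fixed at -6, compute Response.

3

The intervention breaks the incoming arrows to Marker: Marker = -Dose + Enzyme + 5 no longer applies, and Marker = -6.
Enzyme = -2 if Dose >= -2 else -4  [with Dose=4]  = -2
Response = -Enzyme - Marker - 5  [with Enzyme=-2, Marker=-6]  = 3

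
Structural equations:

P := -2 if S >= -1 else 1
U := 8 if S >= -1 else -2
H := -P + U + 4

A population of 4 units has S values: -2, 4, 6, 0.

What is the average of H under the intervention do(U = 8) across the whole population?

13.25

do(U=8) breaks U's dependence on S. With U=8 fixed, H across the units is 11, 14, 14, 14, mean 13.25.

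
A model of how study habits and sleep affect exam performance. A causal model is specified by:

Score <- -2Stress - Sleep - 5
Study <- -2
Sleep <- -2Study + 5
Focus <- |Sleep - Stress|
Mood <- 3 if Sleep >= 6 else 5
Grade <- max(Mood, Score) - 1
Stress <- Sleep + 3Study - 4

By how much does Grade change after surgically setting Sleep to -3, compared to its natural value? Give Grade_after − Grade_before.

Under do(Sleep=-3), the mechanism Sleep <- -2Study + 5 is discarded; Sleep is fixed at -3.
Stress = Sleep + 3Study - 4  [with Sleep=-3, Study=-2]  = -13
Score = -2Stress - Sleep - 5  [with Stress=-13, Sleep=-3]  = 24
Mood = 3 if Sleep >= 6 else 5  [with Sleep=-3]  = 5
Grade = max(Mood, Score) - 1  [with Mood=5, Score=24]  = 23
Without intervention: Sleep = -2Study + 5  [with Study=-2]  = 9; Stress = Sleep + 3Study - 4  [with Sleep=9, Study=-2]  = -1; Score = -2Stress - Sleep - 5  [with Stress=-1, Sleep=9]  = -12; Mood = 3 if Sleep >= 6 else 5  [with Sleep=9]  = 3; Grade = max(Mood, Score) - 1  [with Mood=3, Score=-12]  = 2.
Change = 23 − 2 = 21.

21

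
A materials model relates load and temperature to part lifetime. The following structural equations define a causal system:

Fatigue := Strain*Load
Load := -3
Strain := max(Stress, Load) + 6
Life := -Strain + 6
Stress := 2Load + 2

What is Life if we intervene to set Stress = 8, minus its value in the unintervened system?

do(Stress=8) replaces the equation Stress := 2Load + 2 with the constant Stress = 8.
Strain = max(Stress, Load) + 6  [with Stress=8, Load=-3]  = 14
Life = -Strain + 6  [with Strain=14]  = -8
Without intervention: Stress = 2Load + 2  [with Load=-3]  = -4; Strain = max(Stress, Load) + 6  [with Stress=-4, Load=-3]  = 3; Life = -Strain + 6  [with Strain=3]  = 3.
Change = -8 − 3 = -11.

-11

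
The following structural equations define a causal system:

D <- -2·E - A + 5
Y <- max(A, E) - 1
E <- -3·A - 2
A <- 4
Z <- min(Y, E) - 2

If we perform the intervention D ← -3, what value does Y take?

do(D=-3) replaces the equation D <- -2·E - A + 5 with the constant D = -3.
Y is not downstream of the intervention, so its value is determined by the original equations.
E = -3·A - 2  [with A=4]  = -14
Y = max(A, E) - 1  [with A=4, E=-14]  = 3

3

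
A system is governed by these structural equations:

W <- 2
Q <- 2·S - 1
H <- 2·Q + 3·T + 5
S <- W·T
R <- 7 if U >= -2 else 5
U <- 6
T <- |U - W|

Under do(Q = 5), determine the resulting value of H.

27

Intervening sets Q = 5 and removes its equation (Q <- 2·S - 1).
T = |U - W|  [with U=6, W=2]  = 4
H = 2·Q + 3·T + 5  [with Q=5, T=4]  = 27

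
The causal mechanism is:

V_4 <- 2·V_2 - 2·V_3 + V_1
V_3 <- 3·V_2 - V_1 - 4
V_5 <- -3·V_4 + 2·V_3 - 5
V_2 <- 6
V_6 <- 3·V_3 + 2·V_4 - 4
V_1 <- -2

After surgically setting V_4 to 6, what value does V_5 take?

9

Intervening sets V_4 = 6 and removes its equation (V_4 <- 2·V_2 - 2·V_3 + V_1).
V_3 = 3·V_2 - V_1 - 4  [with V_2=6, V_1=-2]  = 16
V_5 = -3·V_4 + 2·V_3 - 5  [with V_4=6, V_3=16]  = 9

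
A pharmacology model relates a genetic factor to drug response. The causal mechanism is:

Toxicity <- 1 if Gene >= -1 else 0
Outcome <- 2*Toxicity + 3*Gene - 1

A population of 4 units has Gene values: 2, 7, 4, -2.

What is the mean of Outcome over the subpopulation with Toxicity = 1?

14

E[Outcome|Toxicity=1] averages over only the 3 units with Toxicity=1 (Gene = 2, 7, 4): Outcome = 7, 22, 13, mean 14.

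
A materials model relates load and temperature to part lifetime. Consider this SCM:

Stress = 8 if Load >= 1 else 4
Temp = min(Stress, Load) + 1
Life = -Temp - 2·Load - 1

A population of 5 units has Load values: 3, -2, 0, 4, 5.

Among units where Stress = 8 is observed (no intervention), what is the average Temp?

E[Temp|Stress=8] averages over only the 3 units with Stress=8 (Load = 3, 4, 5): Temp = 4, 5, 6, mean 5.

5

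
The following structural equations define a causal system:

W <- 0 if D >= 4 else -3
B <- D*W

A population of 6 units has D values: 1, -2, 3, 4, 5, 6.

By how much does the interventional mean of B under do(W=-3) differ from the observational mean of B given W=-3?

do(W=-3) breaks W's dependence on D. With W=-3 fixed, B across the units is -3, 6, -9, -12, -15, -18, mean -8.5.
Conditioning on W=-3 selects the 3 unit(s) with D ∈ {1, -2, 3}. Their B values: -3, 6, -9. Mean = -2.
Difference = -8.5 − (-2) = -6.5.

-6.5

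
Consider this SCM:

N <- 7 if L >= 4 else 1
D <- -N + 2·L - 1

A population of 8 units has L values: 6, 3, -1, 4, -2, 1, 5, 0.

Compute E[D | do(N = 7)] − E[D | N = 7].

The intervention sets N=7 in all 8 units regardless of L. Recomputing D per unit gives 4, -2, -10, 0, -12, -6, 2, -8; average -4.
Observing N=7 restricts to units where N's equation naturally yields 7: L ∈ {6, 4, 5}. In that subpopulation D = 4, 0, 2, mean 2.
Difference = -4 − 2 = -6.

-6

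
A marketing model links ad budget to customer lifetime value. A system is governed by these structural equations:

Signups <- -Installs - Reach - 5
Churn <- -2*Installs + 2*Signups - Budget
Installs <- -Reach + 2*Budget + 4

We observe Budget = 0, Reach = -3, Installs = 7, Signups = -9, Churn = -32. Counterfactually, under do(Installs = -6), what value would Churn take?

do(Installs=-6) replaces the equation Installs <- -Reach + 2*Budget + 4 with the constant Installs = -6.
Signups = -Installs - Reach - 5  [with Installs=-6, Reach=-3]  = 4
Churn = -2*Installs + 2*Signups - Budget  [with Installs=-6, Signups=4, Budget=0]  = 20

20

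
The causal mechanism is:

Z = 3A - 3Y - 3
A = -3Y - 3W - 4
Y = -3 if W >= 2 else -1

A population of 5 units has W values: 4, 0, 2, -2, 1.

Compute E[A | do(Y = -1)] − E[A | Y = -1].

-4

do(Y=-1) breaks Y's dependence on W. With Y=-1 fixed, A across the units is -13, -1, -7, 5, -4, mean -4.
E[A|Y=-1] averages over only the 3 units with Y=-1 (W = 0, -2, 1): A = -1, 5, -4, mean 0.
Difference = -4 − 0 = -4.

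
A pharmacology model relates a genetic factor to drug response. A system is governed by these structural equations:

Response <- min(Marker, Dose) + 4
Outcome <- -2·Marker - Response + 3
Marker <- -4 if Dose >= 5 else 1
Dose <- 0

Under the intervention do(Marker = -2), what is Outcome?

5

Under do(Marker=-2), the mechanism Marker <- -4 if Dose >= 5 else 1 is discarded; Marker is fixed at -2.
Response = min(Marker, Dose) + 4  [with Marker=-2, Dose=0]  = 2
Outcome = -2·Marker - Response + 3  [with Marker=-2, Response=2]  = 5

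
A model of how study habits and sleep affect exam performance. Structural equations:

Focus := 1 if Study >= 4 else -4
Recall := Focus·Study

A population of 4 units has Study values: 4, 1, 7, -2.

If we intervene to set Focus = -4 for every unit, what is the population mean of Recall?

-10

The intervention sets Focus=-4 in all 4 units regardless of Study. Recomputing Recall per unit gives -16, -4, -28, 8; average -10.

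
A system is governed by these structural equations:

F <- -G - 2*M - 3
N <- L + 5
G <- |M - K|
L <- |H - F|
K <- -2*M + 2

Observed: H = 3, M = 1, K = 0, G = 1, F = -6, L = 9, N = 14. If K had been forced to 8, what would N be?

The intervention breaks the incoming arrows to K: K <- -2*M + 2 no longer applies, and K = 8.
G = |M - K|  [with M=1, K=8]  = 7
F = -G - 2*M - 3  [with G=7, M=1]  = -12
L = |H - F|  [with H=3, F=-12]  = 15
N = L + 5  [with L=15]  = 20

20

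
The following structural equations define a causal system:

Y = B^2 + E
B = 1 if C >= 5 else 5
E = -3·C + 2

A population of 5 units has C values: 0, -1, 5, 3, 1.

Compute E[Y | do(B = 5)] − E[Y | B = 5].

Under do(B=5), B's equation is replaced by B=5 for every unit. Per-unit Y: 27, 30, 12, 18, 24. Mean = 22.2.
Conditioning on B=5 selects the 4 unit(s) with C ∈ {0, -1, 3, 1}. Their Y values: 27, 30, 18, 24. Mean = 24.75.
Difference = 22.2 − 24.75 = -2.55.

-2.55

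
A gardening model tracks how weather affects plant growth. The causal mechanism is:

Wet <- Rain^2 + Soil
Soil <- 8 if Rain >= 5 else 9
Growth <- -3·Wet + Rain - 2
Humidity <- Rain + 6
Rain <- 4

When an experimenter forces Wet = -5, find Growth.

17

The intervention breaks the incoming arrows to Wet: Wet <- Rain^2 + Soil no longer applies, and Wet = -5.
Growth = -3·Wet + Rain - 2  [with Wet=-5, Rain=4]  = 17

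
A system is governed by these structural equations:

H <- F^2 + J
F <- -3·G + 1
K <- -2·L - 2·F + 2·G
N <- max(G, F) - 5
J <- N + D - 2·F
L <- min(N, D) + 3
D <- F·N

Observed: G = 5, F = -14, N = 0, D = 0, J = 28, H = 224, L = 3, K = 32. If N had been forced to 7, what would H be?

133

The intervention breaks the incoming arrows to N: N <- max(G, F) - 5 no longer applies, and N = 7.
F = -3·G + 1  [with G=5]  = -14
D = F·N  [with F=-14, N=7]  = -98
J = N + D - 2·F  [with N=7, D=-98, F=-14]  = -63
H = F^2 + J  [with F=-14, J=-63]  = 133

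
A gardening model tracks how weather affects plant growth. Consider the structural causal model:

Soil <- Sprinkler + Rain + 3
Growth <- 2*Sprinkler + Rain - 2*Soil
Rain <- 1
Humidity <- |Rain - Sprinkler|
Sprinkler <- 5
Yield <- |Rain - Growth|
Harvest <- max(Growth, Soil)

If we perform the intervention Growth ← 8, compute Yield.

7

Under do(Growth=8), the mechanism Growth <- 2*Sprinkler + Rain - 2*Soil is discarded; Growth is fixed at 8.
Yield = |Rain - Growth|  [with Rain=1, Growth=8]  = 7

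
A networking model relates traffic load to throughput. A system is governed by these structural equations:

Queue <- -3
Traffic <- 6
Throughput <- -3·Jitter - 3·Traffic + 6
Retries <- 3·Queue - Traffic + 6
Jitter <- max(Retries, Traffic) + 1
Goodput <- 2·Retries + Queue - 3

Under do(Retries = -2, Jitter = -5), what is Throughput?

3

Setting Retries = -2, Jitter = -5 by intervention discards those variables' equations.
Throughput = -3·Jitter - 3·Traffic + 6  [with Jitter=-5, Traffic=6]  = 3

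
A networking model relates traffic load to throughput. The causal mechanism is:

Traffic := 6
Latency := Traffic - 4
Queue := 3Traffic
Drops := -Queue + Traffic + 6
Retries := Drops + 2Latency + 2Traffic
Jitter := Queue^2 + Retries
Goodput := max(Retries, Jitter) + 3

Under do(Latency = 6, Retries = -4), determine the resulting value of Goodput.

323

The joint intervention fixes Latency = 6, Retries = -4, removing each variable's own equation.
Queue = 3Traffic  [with Traffic=6]  = 18
Jitter = Queue^2 + Retries  [with Queue=18, Retries=-4]  = 320
Goodput = max(Retries, Jitter) + 3  [with Retries=-4, Jitter=320]  = 323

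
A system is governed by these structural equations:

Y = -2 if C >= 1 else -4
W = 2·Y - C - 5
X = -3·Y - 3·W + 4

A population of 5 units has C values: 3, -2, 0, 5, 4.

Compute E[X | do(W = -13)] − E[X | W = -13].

The intervention sets W=-13 in all 5 units regardless of C. Recomputing X per unit gives 49, 55, 55, 49, 49; average 51.4.
E[X|W=-13] averages over only the 2 units with W=-13 (C = 0, 4): X = 55, 49, mean 52.
Difference = 51.4 − 52 = -0.6.

-0.6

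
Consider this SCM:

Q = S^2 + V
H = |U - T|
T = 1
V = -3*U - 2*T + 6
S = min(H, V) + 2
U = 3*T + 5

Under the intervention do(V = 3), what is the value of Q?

28

Under do(V=3), the mechanism V = -3*U - 2*T + 6 is discarded; V is fixed at 3.
U = 3*T + 5  [with T=1]  = 8
H = |U - T|  [with U=8, T=1]  = 7
S = min(H, V) + 2  [with H=7, V=3]  = 5
Q = S^2 + V  [with S=5, V=3]  = 28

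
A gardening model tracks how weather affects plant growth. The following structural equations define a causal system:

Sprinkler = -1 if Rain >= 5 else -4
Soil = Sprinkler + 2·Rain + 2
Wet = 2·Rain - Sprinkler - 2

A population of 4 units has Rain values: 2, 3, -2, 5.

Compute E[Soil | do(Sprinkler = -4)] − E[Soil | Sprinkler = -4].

Under do(Sprinkler=-4), Sprinkler's equation is replaced by Sprinkler=-4 for every unit. Per-unit Soil: 2, 4, -6, 8. Mean = 2.
E[Soil|Sprinkler=-4] averages over only the 3 units with Sprinkler=-4 (Rain = 2, 3, -2): Soil = 2, 4, -6, mean 0.
Difference = 2 − 0 = 2.

2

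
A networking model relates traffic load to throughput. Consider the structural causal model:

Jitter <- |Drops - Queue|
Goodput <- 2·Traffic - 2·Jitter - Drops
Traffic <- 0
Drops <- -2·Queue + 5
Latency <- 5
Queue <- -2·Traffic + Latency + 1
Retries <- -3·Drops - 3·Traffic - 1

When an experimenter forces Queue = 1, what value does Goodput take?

The intervention breaks the incoming arrows to Queue: Queue <- -2·Traffic + Latency + 1 no longer applies, and Queue = 1.
Drops = -2·Queue + 5  [with Queue=1]  = 3
Jitter = |Drops - Queue|  [with Drops=3, Queue=1]  = 2
Goodput = 2·Traffic - 2·Jitter - Drops  [with Traffic=0, Jitter=2, Drops=3]  = -7

-7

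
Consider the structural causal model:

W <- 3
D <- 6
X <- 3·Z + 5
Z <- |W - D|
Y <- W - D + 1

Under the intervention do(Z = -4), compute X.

do(Z=-4) replaces the equation Z <- |W - D| with the constant Z = -4.
X = 3·Z + 5  [with Z=-4]  = -7

-7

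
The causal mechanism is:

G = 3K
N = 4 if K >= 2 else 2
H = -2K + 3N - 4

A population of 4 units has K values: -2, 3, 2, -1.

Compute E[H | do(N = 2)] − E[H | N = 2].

do(N=2) breaks N's dependence on K. With N=2 fixed, H across the units is 6, -4, -2, 4, mean 1.
Observing N=2 restricts to units where N's equation naturally yields 2: K ∈ {-2, -1}. In that subpopulation H = 6, 4, mean 5.
Difference = 1 − 5 = -4.

-4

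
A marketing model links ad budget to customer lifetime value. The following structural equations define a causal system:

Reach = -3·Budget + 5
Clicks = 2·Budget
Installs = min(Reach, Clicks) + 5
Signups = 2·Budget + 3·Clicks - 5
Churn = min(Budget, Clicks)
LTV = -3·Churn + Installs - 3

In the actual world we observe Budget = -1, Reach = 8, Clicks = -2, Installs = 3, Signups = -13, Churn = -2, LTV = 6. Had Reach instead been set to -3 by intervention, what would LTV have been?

5

Under do(Reach=-3), the mechanism Reach = -3·Budget + 5 is discarded; Reach is fixed at -3.
Clicks = 2·Budget  [with Budget=-1]  = -2
Installs = min(Reach, Clicks) + 5  [with Reach=-3, Clicks=-2]  = 2
Churn = min(Budget, Clicks)  [with Budget=-1, Clicks=-2]  = -2
LTV = -3·Churn + Installs - 3  [with Churn=-2, Installs=2]  = 5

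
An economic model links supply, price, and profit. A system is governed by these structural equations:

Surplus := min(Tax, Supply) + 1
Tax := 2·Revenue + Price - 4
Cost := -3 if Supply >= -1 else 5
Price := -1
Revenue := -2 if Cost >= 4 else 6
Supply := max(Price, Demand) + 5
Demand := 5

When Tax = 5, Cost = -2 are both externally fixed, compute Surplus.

6

Under do(Tax = 5, Cost = -2), each intervened variable's structural equation is replaced by its fixed value.
Supply = max(Price, Demand) + 5  [with Price=-1, Demand=5]  = 10
Surplus = min(Tax, Supply) + 1  [with Tax=5, Supply=10]  = 6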